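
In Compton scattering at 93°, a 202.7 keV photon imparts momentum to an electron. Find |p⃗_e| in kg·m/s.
1.3580e-22 kg·m/s

The electron is initially at rest, so by conservation of momentum:
p⃗_e = p⃗₀ − p⃗'  (incident photon momentum minus scattered photon momentum)

Photon momentum magnitudes (p = h/λ = E/c):
λ₀ = hc/E₀ = 6.1166 pm → p₀ = h/λ₀ = 1.0833e-22 kg·m/s
Δλ = λ_C(1 − cos 93°) = 2.5533 pm
λ' = 8.6699 pm → p' = h/λ' = 7.6426e-23 kg·m/s

The scattered photon makes angle θ = 93° with the incident direction, so by the law of cosines:
|p⃗_e|² = p₀² + p'² − 2p₀p'cos θ
|p⃗_e|² = (1.0833e-22)² + (7.6426e-23)² − 2·1.0833e-22·7.6426e-23·cos(93°)
|p⃗_e| = 1.3580e-22 kg·m/s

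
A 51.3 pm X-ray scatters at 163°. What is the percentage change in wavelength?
9.2526%

Calculate the Compton shift:
Δλ = λ_C(1 - cos(163°))
Δλ = 2.4263 × (1 - cos(163°))
Δλ = 2.4263 × 1.9563
Δλ = 4.7466 pm

Percentage change:
(Δλ/λ₀) × 100 = (4.7466/51.3) × 100
= 9.2526%

(Intermediate values are shown rounded; full precision is carried through to the final answer.)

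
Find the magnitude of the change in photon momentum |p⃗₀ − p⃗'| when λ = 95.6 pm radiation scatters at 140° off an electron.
1.2747e-23 kg·m/s

Photon momentum magnitude is p = h/λ.

Initial momentum:
p₀ = h/λ = 6.6261e-34/9.5600e-11 = 6.9310e-24 kg·m/s

After scattering:
λ' = λ + Δλ = 95.6 + 4.2850 = 99.8850 pm
p' = h/λ' = 6.6261e-34/9.9885e-11 = 6.6337e-24 kg·m/s

Momentum is a vector; the scattered photon's direction makes angle θ = 140° with the incident direction. The magnitude of the vector change Δp⃗ = p⃗₀ − p⃗' is found from the law of cosines:
|Δp⃗|² = p₀² + p'² − 2p₀p'cos θ
|Δp⃗|² = (6.9310e-24)² + (6.6337e-24)² − 2·6.9310e-24·6.6337e-24·cos(140°)
|Δp⃗| = 1.2747e-23 kg·m/s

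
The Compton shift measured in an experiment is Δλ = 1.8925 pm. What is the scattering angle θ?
77.29°

From the Compton formula Δλ = λ_C(1 - cos θ), we can solve for θ:

cos θ = 1 - Δλ/λ_C

Given:
- Δλ = 1.8925 pm
- λ_C = h/(m_e·c) ≈ 2.42631024 pm

cos θ = 1 - 1.8925/2.42631024
cos θ = 1 - 0.779991
cos θ = 0.220009

θ = arccos(0.220009)
θ = 77.29°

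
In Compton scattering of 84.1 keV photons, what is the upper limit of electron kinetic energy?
20.8269 keV

Maximum energy transfer occurs at θ = 180° (backscattering).

Initial photon: E₀ = 84.1 keV → λ₀ = 14.7425 pm

Maximum Compton shift (at 180°):
Δλ_max = 2λ_C = 2 × 2.4263 = 4.8526 pm

Final wavelength:
λ' = 14.7425 + 4.8526 = 19.5951 pm

Minimum photon energy (maximum energy to electron):
E'_min = hc/λ' = 63.2731 keV

Maximum electron kinetic energy:
K_max = E₀ - E'_min = 84.1000 - 63.2731 = 20.8269 keV

(Intermediate values are shown rounded; full precision is carried through to the final answer.)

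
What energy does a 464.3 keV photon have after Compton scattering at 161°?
167.7553 keV

First convert energy to wavelength:
λ = hc/E, with hc ≈ 1239.842 keV·pm (i.e. 1239.842 eV·nm)

For E = 464.3 keV = 464300 eV:
λ = 1239.842 keV·pm / 464.3 keV
λ = 2.6703 pm

Calculate the Compton shift:
Δλ = λ_C(1 - cos(161°)) = 2.4263 × 1.9455
Δλ = 4.7204 pm

Final wavelength:
λ' = 2.6703 + 4.7204 = 7.3908 pm

Final energy:
E' = hc/λ' = 1239.842 / 7.3908 = 167.7553 keV

(Intermediate values are shown rounded; full precision is carried through to the final answer.)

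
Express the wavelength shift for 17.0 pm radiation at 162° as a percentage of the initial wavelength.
27.8463%

Calculate the Compton shift:
Δλ = λ_C(1 - cos(162°))
Δλ = 2.4263 × (1 - cos(162°))
Δλ = 2.4263 × 1.9511
Δλ = 4.7339 pm

Percentage change:
(Δλ/λ₀) × 100 = (4.7339/17.0) × 100
= 27.8463%

(Intermediate values are shown rounded; full precision is carried through to the final answer.)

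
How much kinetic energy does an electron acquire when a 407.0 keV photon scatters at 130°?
230.6909 keV

By energy conservation: K_e = E_initial - E_final

First find the scattered photon energy:
Initial wavelength: λ = hc/E = 3.0463 pm
Compton shift: Δλ = λ_C(1 - cos(130°)) = 3.9859 pm
Final wavelength: λ' = 3.0463 + 3.9859 = 7.0322 pm
Final photon energy: E' = hc/λ' = 176.3091 keV

Electron kinetic energy:
K_e = E - E' = 407.0000 - 176.3091 = 230.6909 keV

(Intermediate values are shown rounded; full precision is carried through to the final answer.)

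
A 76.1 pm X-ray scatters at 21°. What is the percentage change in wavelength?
0.2118%

Calculate the Compton shift:
Δλ = λ_C(1 - cos(21°))
Δλ = 2.4263 × (1 - cos(21°))
Δλ = 2.4263 × 0.0664
Δλ = 0.1612 pm

Percentage change:
(Δλ/λ₀) × 100 = (0.1612/76.1) × 100
= 0.2118%

(Intermediate values are shown rounded; full precision is carried through to the final answer.)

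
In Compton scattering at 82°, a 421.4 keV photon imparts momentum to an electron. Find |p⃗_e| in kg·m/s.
2.4456e-22 kg·m/s

The electron is initially at rest, so by conservation of momentum:
p⃗_e = p⃗₀ − p⃗'  (incident photon momentum minus scattered photon momentum)

Photon momentum magnitudes (p = h/λ = E/c):
λ₀ = hc/E₀ = 2.9422 pm → p₀ = h/λ₀ = 2.2521e-22 kg·m/s
Δλ = λ_C(1 − cos 82°) = 2.0886 pm
λ' = 5.0308 pm → p' = h/λ' = 1.3171e-22 kg·m/s

The scattered photon makes angle θ = 82° with the incident direction, so by the law of cosines:
|p⃗_e|² = p₀² + p'² − 2p₀p'cos θ
|p⃗_e|² = (2.2521e-22)² + (1.3171e-22)² − 2·2.2521e-22·1.3171e-22·cos(82°)
|p⃗_e| = 2.4456e-22 kg·m/s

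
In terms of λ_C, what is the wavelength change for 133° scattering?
1.6820 λ_C

The Compton shift formula is:
Δλ = λ_C(1 - cos θ)

Dividing both sides by λ_C:
Δλ/λ_C = 1 - cos θ

For θ = 133°:
Δλ/λ_C = 1 - cos(133°)
Δλ/λ_C = 1 - -0.6820
Δλ/λ_C = 1.6820

This means the shift is 1.6820 × λ_C = 4.0810 pm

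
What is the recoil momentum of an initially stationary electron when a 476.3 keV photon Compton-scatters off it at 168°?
3.4261e-22 kg·m/s

The electron is initially at rest, so by conservation of momentum:
p⃗_e = p⃗₀ − p⃗'  (incident photon momentum minus scattered photon momentum)

Photon momentum magnitudes (p = h/λ = E/c):
λ₀ = hc/E₀ = 2.6031 pm → p₀ = h/λ₀ = 2.5455e-22 kg·m/s
Δλ = λ_C(1 − cos 168°) = 4.7996 pm
λ' = 7.4027 pm → p' = h/λ' = 8.9509e-23 kg·m/s

The scattered photon makes angle θ = 168° with the incident direction, so by the law of cosines:
|p⃗_e|² = p₀² + p'² − 2p₀p'cos θ
|p⃗_e|² = (2.5455e-22)² + (8.9509e-23)² − 2·2.5455e-22·8.9509e-23·cos(168°)
|p⃗_e| = 3.4261e-22 kg·m/s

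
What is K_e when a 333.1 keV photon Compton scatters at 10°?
3.2664 keV

By energy conservation: K_e = E_initial - E_final

First find the scattered photon energy:
Initial wavelength: λ = hc/E = 3.7221 pm
Compton shift: Δλ = λ_C(1 - cos(10°)) = 0.0369 pm
Final wavelength: λ' = 3.7221 + 0.0369 = 3.7590 pm
Final photon energy: E' = hc/λ' = 329.8336 keV

Electron kinetic energy:
K_e = E - E' = 333.1000 - 329.8336 = 3.2664 keV

(Intermediate values are shown rounded; full precision is carried through to the final answer.)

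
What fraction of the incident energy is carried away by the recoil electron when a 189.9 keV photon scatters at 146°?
0.4047 (or 40.47%)

Calculate initial and final photon energies:

Initial: E₀ = 189.9 keV → λ₀ = 6.5289 pm
Compton shift: Δλ = 4.4378 pm
Final wavelength: λ' = 10.9667 pm
Final energy: E' = 113.0548 keV

Fractional energy loss:
(E₀ - E')/E₀ = (189.9000 - 113.0548)/189.9000
= 76.8452/189.9000
= 0.4047
= 40.47%

(Intermediate values are shown rounded; full precision is carried through to the final answer.)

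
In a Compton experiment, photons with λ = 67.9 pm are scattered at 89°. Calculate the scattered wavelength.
70.2840 pm

Using the Compton scattering formula:
λ' = λ + Δλ = λ + λ_C(1 - cos θ)

Given:
- Initial wavelength λ = 67.9 pm
- Scattering angle θ = 89°
- Compton wavelength λ_C ≈ 2.4263 pm

Calculate the shift:
Δλ = 2.4263 × (1 - cos(89°))
Δλ = 2.4263 × 0.9825
Δλ = 2.3840 pm

Final wavelength:
λ' = 67.9 + 2.3840 = 70.2840 pm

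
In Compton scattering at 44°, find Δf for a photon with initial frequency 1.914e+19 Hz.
7.975e+17 Hz (decrease)

Convert frequency to wavelength (c = 299792458 m/s):
λ₀ = c/f₀ = 299792458/1.914e+19 = 1.5663138e-11 m = 15.6631 pm

Calculate Compton shift:
Δλ = λ_C(1 - cos(44°)) = 0.6810 pm

Final wavelength:
λ' = λ₀ + Δλ = 15.6631 + 0.6810 = 16.3441 pm

Final frequency:
f' = c/λ' = 299792458/1.6344107e-11 = 1.8342542e+19 Hz

Frequency shift (decrease):
Δf = f₀ - f' = 1.914e+19 - 1.8342542e+19 = 7.975e+17 Hz

(Intermediate values are shown rounded; full precision is carried through to the final answer.)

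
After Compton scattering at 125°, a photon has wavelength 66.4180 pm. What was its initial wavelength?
62.6000 pm

From λ' = λ + Δλ, we have λ = λ' - Δλ

First calculate the Compton shift:
Δλ = λ_C(1 - cos θ)
Δλ = 2.4263 × (1 - cos(125°))
Δλ = 2.4263 × 1.5736
Δλ = 3.8180 pm

Initial wavelength:
λ = λ' - Δλ
λ = 66.4180 - 3.8180
λ = 62.6000 pm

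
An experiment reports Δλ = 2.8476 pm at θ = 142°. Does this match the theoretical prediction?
No, inconsistent

Calculate the expected shift for θ = 142°:

Δλ_expected = λ_C(1 - cos(142°))
Δλ_expected = 2.4263 × (1 - cos(142°))
Δλ_expected = 2.4263 × 1.7880
Δλ_expected = 4.3383 pm

Given shift: 2.8476 pm
Expected shift: 4.3383 pm
Difference: 1.4906 pm

The values do not match. The given shift corresponds to θ ≈ 100.0°, not 142°.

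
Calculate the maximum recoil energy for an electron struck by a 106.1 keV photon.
31.1317 keV

Maximum energy transfer occurs at θ = 180° (backscattering).

Initial photon: E₀ = 106.1 keV → λ₀ = 11.6856 pm

Maximum Compton shift (at 180°):
Δλ_max = 2λ_C = 2 × 2.4263 = 4.8526 pm

Final wavelength:
λ' = 11.6856 + 4.8526 = 16.5382 pm

Minimum photon energy (maximum energy to electron):
E'_min = hc/λ' = 74.9683 keV

Maximum electron kinetic energy:
K_max = E₀ - E'_min = 106.1000 - 74.9683 = 31.1317 keV

(Intermediate values are shown rounded; full precision is carried through to the final answer.)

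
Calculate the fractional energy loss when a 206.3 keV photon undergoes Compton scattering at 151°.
0.4308 (or 43.08%)

Calculate initial and final photon energies:

Initial: E₀ = 206.3 keV → λ₀ = 6.0099 pm
Compton shift: Δλ = 4.5484 pm
Final wavelength: λ' = 10.5583 pm
Final energy: E' = 117.4281 keV

Fractional energy loss:
(E₀ - E')/E₀ = (206.3000 - 117.4281)/206.3000
= 88.8719/206.3000
= 0.4308
= 43.08%

(Intermediate values are shown rounded; full precision is carried through to the final answer.)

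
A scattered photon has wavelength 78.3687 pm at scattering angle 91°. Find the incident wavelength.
75.9000 pm

From λ' = λ + Δλ, we have λ = λ' - Δλ

First calculate the Compton shift:
Δλ = λ_C(1 - cos θ)
Δλ = 2.4263 × (1 - cos(91°))
Δλ = 2.4263 × 1.0175
Δλ = 2.4687 pm

Initial wavelength:
λ = λ' - Δλ
λ = 78.3687 - 2.4687
λ = 75.9000 pm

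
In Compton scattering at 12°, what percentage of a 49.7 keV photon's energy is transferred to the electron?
0.0021 (or 0.21%)

Calculate initial and final photon energies:

Initial: E₀ = 49.7 keV → λ₀ = 24.9465 pm
Compton shift: Δλ = 0.0530 pm
Final wavelength: λ' = 24.9995 pm
Final energy: E' = 49.5946 keV

Fractional energy loss:
(E₀ - E')/E₀ = (49.7000 - 49.5946)/49.7000
= 0.1054/49.7000
= 0.0021
= 0.21%

(Intermediate values are shown rounded; full precision is carried through to the final answer.)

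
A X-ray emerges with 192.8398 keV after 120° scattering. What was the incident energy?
444.4001 keV

Convert final energy to wavelength (hc ≈ 1239.842 keV·pm):
λ' = hc/E' = 1239.842 / 192.8398 = 6.4294 pm

Calculate the Compton shift:
Δλ = λ_C(1 - cos(120°))
Δλ = 2.4263 × (1 - cos(120°))
Δλ = 3.6395 pm

Initial wavelength:
λ = λ' - Δλ = 6.4294 - 3.6395 = 2.7899 pm

Initial energy:
E = hc/λ = 1239.842 / 2.7899 = 444.4001 keV

(Intermediate values are shown rounded; full precision is carried through to the final answer.)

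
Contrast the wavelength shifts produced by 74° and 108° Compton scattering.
108° produces the larger shift by a factor of 1.807

Calculate both shifts using Δλ = λ_C(1 - cos θ):

For θ₁ = 74°:
Δλ₁ = 2.4263 × (1 - cos(74°))
Δλ₁ = 2.4263 × 0.7244
Δλ₁ = 1.7575 pm

For θ₂ = 108°:
Δλ₂ = 2.4263 × (1 - cos(108°))
Δλ₂ = 2.4263 × 1.3090
Δλ₂ = 3.1761 pm

The 108° angle produces the larger shift.
Ratio: 3.1761/1.7575 = 1.807

(Intermediate values are shown rounded; full precision is carried through to the final answer.)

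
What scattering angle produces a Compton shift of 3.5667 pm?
118.03°

From the Compton formula Δλ = λ_C(1 - cos θ), we can solve for θ:

cos θ = 1 - Δλ/λ_C

Given:
- Δλ = 3.5667 pm
- λ_C = h/(m_e·c) ≈ 2.42631024 pm

cos θ = 1 - 3.5667/2.42631024
cos θ = 1 - 1.470010
cos θ = -0.470010

θ = arccos(-0.470010)
θ = 118.03°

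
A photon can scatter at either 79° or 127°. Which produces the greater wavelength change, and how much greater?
127° produces the larger shift by a factor of 1.980

Calculate both shifts using Δλ = λ_C(1 - cos θ):

For θ₁ = 79°:
Δλ₁ = 2.4263 × (1 - cos(79°))
Δλ₁ = 2.4263 × 0.8092
Δλ₁ = 1.9633 pm

For θ₂ = 127°:
Δλ₂ = 2.4263 × (1 - cos(127°))
Δλ₂ = 2.4263 × 1.6018
Δλ₂ = 3.8865 pm

The 127° angle produces the larger shift.
Ratio: 3.8865/1.9633 = 1.980

(Intermediate values are shown rounded; full precision is carried through to the final answer.)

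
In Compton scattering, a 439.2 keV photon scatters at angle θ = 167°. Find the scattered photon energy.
162.8502 keV

First convert energy to wavelength:
λ = hc/E, with hc ≈ 1239.842 keV·pm (i.e. 1239.842 eV·nm)

For E = 439.2 keV = 439200 eV:
λ = 1239.842 keV·pm / 439.2 keV
λ = 2.8230 pm

Calculate the Compton shift:
Δλ = λ_C(1 - cos(167°)) = 2.4263 × 1.9744
Δλ = 4.7904 pm

Final wavelength:
λ' = 2.8230 + 4.7904 = 7.6134 pm

Final energy:
E' = hc/λ' = 1239.842 / 7.6134 = 162.8502 keV

(Intermediate values are shown rounded; full precision is carried through to the final answer.)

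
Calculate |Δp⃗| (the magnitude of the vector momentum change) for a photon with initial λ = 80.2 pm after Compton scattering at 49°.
6.8175e-24 kg·m/s

Photon momentum magnitude is p = h/λ.

Initial momentum:
p₀ = h/λ = 6.6261e-34/8.0200e-11 = 8.2619e-24 kg·m/s

After scattering:
λ' = λ + Δλ = 80.2 + 0.8345 = 81.0345 pm
p' = h/λ' = 6.6261e-34/8.1035e-11 = 8.1769e-24 kg·m/s

Momentum is a vector; the scattered photon's direction makes angle θ = 49° with the incident direction. The magnitude of the vector change Δp⃗ = p⃗₀ − p⃗' is found from the law of cosines:
|Δp⃗|² = p₀² + p'² − 2p₀p'cos θ
|Δp⃗|² = (8.2619e-24)² + (8.1769e-24)² − 2·8.2619e-24·8.1769e-24·cos(49°)
|Δp⃗| = 6.8175e-24 kg·m/s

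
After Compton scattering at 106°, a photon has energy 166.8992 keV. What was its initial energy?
286.1001 keV

Convert final energy to wavelength (hc ≈ 1239.842 keV·pm):
λ' = hc/E' = 1239.842 / 166.8992 = 7.4287 pm

Calculate the Compton shift:
Δλ = λ_C(1 - cos(106°))
Δλ = 2.4263 × (1 - cos(106°))
Δλ = 3.0951 pm

Initial wavelength:
λ = λ' - Δλ = 7.4287 - 3.0951 = 4.3336 pm

Initial energy:
E = hc/λ = 1239.842 / 4.3336 = 286.1001 keV

(Intermediate values are shown rounded; full precision is carried through to the final answer.)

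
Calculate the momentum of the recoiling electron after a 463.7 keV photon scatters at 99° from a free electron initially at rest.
2.9225e-22 kg·m/s

The electron is initially at rest, so by conservation of momentum:
p⃗_e = p⃗₀ − p⃗'  (incident photon momentum minus scattered photon momentum)

Photon momentum magnitudes (p = h/λ = E/c):
λ₀ = hc/E₀ = 2.6738 pm → p₀ = h/λ₀ = 2.4781e-22 kg·m/s
Δλ = λ_C(1 − cos 99°) = 2.8059 pm
λ' = 5.4797 pm → p' = h/λ' = 1.2092e-22 kg·m/s

The scattered photon makes angle θ = 99° with the incident direction, so by the law of cosines:
|p⃗_e|² = p₀² + p'² − 2p₀p'cos θ
|p⃗_e|² = (2.4781e-22)² + (1.2092e-22)² − 2·2.4781e-22·1.2092e-22·cos(99°)
|p⃗_e| = 2.9225e-22 kg·m/s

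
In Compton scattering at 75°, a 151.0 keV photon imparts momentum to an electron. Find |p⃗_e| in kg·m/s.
9.0163e-23 kg·m/s

The electron is initially at rest, so by conservation of momentum:
p⃗_e = p⃗₀ − p⃗'  (incident photon momentum minus scattered photon momentum)

Photon momentum magnitudes (p = h/λ = E/c):
λ₀ = hc/E₀ = 8.2109 pm → p₀ = h/λ₀ = 8.0699e-23 kg·m/s
Δλ = λ_C(1 − cos 75°) = 1.7983 pm
λ' = 10.0092 pm → p' = h/λ' = 6.6200e-23 kg·m/s

The scattered photon makes angle θ = 75° with the incident direction, so by the law of cosines:
|p⃗_e|² = p₀² + p'² − 2p₀p'cos θ
|p⃗_e|² = (8.0699e-23)² + (6.6200e-23)² − 2·8.0699e-23·6.6200e-23·cos(75°)
|p⃗_e| = 9.0163e-23 kg·m/s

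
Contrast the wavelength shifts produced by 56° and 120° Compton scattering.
120° produces the larger shift by a factor of 3.403

Calculate both shifts using Δλ = λ_C(1 - cos θ):

For θ₁ = 56°:
Δλ₁ = 2.4263 × (1 - cos(56°))
Δλ₁ = 2.4263 × 0.4408
Δλ₁ = 1.0695 pm

For θ₂ = 120°:
Δλ₂ = 2.4263 × (1 - cos(120°))
Δλ₂ = 2.4263 × 1.5000
Δλ₂ = 3.6395 pm

The 120° angle produces the larger shift.
Ratio: 3.6395/1.0695 = 3.403

(Intermediate values are shown rounded; full precision is carried through to the final answer.)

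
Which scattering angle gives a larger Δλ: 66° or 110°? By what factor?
110° produces the larger shift by a factor of 2.262

Calculate both shifts using Δλ = λ_C(1 - cos θ):

For θ₁ = 66°:
Δλ₁ = 2.4263 × (1 - cos(66°))
Δλ₁ = 2.4263 × 0.5933
Δλ₁ = 1.4394 pm

For θ₂ = 110°:
Δλ₂ = 2.4263 × (1 - cos(110°))
Δλ₂ = 2.4263 × 1.3420
Δλ₂ = 3.2562 pm

The 110° angle produces the larger shift.
Ratio: 3.2562/1.4394 = 2.262

(Intermediate values are shown rounded; full precision is carried through to the final answer.)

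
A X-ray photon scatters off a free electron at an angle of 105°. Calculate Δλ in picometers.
3.0543 pm

Using the Compton scattering formula:
Δλ = λ_C(1 - cos θ)

where λ_C = h/(m_e·c) ≈ 2.4263 pm is the Compton wavelength of an electron.

For θ = 105°:
cos(105°) = -0.2588
1 - cos(105°) = 1.2588

Δλ = 2.4263 × 1.2588
Δλ = 3.0543 pm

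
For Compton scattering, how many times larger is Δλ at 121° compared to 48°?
121° produces the larger shift by a factor of 4.579

Calculate both shifts using Δλ = λ_C(1 - cos θ):

For θ₁ = 48°:
Δλ₁ = 2.4263 × (1 - cos(48°))
Δλ₁ = 2.4263 × 0.3309
Δλ₁ = 0.8028 pm

For θ₂ = 121°:
Δλ₂ = 2.4263 × (1 - cos(121°))
Δλ₂ = 2.4263 × 1.5150
Δλ₂ = 3.6760 pm

The 121° angle produces the larger shift.
Ratio: 3.6760/0.8028 = 4.579

(Intermediate values are shown rounded; full precision is carried through to the final answer.)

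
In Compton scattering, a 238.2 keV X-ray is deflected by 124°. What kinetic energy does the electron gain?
100.2579 keV

By energy conservation: K_e = E_initial - E_final

First find the scattered photon energy:
Initial wavelength: λ = hc/E = 5.2050 pm
Compton shift: Δλ = λ_C(1 - cos(124°)) = 3.7831 pm
Final wavelength: λ' = 5.2050 + 3.7831 = 8.9881 pm
Final photon energy: E' = hc/λ' = 137.9421 keV

Electron kinetic energy:
K_e = E - E' = 238.2000 - 137.9421 = 100.2579 keV

(Intermediate values are shown rounded; full precision is carried through to the final answer.)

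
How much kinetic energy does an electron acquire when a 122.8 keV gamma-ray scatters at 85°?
22.0922 keV

By energy conservation: K_e = E_initial - E_final

First find the scattered photon energy:
Initial wavelength: λ = hc/E = 10.0964 pm
Compton shift: Δλ = λ_C(1 - cos(85°)) = 2.2148 pm
Final wavelength: λ' = 10.0964 + 2.2148 = 12.3113 pm
Final photon energy: E' = hc/λ' = 100.7078 keV

Electron kinetic energy:
K_e = E - E' = 122.8000 - 100.7078 = 22.0922 keV

(Intermediate values are shown rounded; full precision is carried through to the final answer.)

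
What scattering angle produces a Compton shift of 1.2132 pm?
60.00°

From the Compton formula Δλ = λ_C(1 - cos θ), we can solve for θ:

cos θ = 1 - Δλ/λ_C

Given:
- Δλ = 1.2132 pm
- λ_C = h/(m_e·c) ≈ 2.42631024 pm

cos θ = 1 - 1.2132/2.42631024
cos θ = 1 - 0.500018
cos θ = 0.499982

θ = arccos(0.499982)
θ = 60.00°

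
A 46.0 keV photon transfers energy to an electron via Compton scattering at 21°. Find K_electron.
0.2734 keV

By energy conservation: K_e = E_initial - E_final

First find the scattered photon energy:
Initial wavelength: λ = hc/E = 26.9531 pm
Compton shift: Δλ = λ_C(1 - cos(21°)) = 0.1612 pm
Final wavelength: λ' = 26.9531 + 0.1612 = 27.1142 pm
Final photon energy: E' = hc/λ' = 45.7266 keV

Electron kinetic energy:
K_e = E - E' = 46.0000 - 45.7266 = 0.2734 keV

(Intermediate values are shown rounded; full precision is carried through to the final answer.)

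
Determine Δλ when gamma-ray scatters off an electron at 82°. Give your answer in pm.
2.0886 pm

Using the Compton scattering formula:
Δλ = λ_C(1 - cos θ)

where λ_C = h/(m_e·c) ≈ 2.4263 pm is the Compton wavelength of an electron.

For θ = 82°:
cos(82°) = 0.1392
1 - cos(82°) = 0.8608

Δλ = 2.4263 × 0.8608
Δλ = 2.0886 pm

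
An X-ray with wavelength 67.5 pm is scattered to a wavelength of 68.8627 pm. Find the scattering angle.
64.00°

First find the wavelength shift:
Δλ = λ' - λ = 68.8627 - 67.5 = 1.3627 pm

Using Δλ = λ_C(1 - cos θ), with λ_C = h/(m_e·c) ≈ 2.42631024 pm:
cos θ = 1 - Δλ/λ_C
cos θ = 1 - 1.3627/2.42631024
cos θ = 0.438365

θ = arccos(0.438365)
θ = 64.00°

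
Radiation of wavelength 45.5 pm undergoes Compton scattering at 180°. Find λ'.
50.3526 pm

Using the Compton formula: λ' = λ + λ_C(1 − cos θ)

For θ = 180°, cos θ = -1 (exact) = -1.0000, so:
1 − cos 180° = 1 − (-1) = 2.0000

Δλ = λ_C × 2.0000 = 2.4263 × 2.0000 = 4.8526 pm

λ' = 45.5 + 4.8526 = 50.3526 pm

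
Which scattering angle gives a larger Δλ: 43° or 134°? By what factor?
134° produces the larger shift by a factor of 6.308

Calculate both shifts using Δλ = λ_C(1 - cos θ):

For θ₁ = 43°:
Δλ₁ = 2.4263 × (1 - cos(43°))
Δλ₁ = 2.4263 × 0.2686
Δλ₁ = 0.6518 pm

For θ₂ = 134°:
Δλ₂ = 2.4263 × (1 - cos(134°))
Δλ₂ = 2.4263 × 1.6947
Δλ₂ = 4.1118 pm

The 134° angle produces the larger shift.
Ratio: 4.1118/0.6518 = 6.308

(Intermediate values are shown rounded; full precision is carried through to the final answer.)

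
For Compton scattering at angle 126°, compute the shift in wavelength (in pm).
3.8525 pm

Using the Compton scattering formula:
Δλ = λ_C(1 - cos θ)

where λ_C = h/(m_e·c) ≈ 2.4263 pm is the Compton wavelength of an electron.

For θ = 126°:
cos(126°) = -0.5878
1 - cos(126°) = 1.5878

Δλ = 2.4263 × 1.5878
Δλ = 3.8525 pm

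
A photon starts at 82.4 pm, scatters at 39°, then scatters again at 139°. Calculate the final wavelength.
87.1982 pm

Apply Compton shift twice:

First scattering at θ₁ = 39°:
Δλ₁ = λ_C(1 - cos(39°))
Δλ₁ = 2.4263 × 0.2229
Δλ₁ = 0.5407 pm

After first scattering:
λ₁ = 82.4 + 0.5407 = 82.9407 pm

Second scattering at θ₂ = 139°:
Δλ₂ = λ_C(1 - cos(139°))
Δλ₂ = 2.4263 × 1.7547
Δλ₂ = 4.2575 pm

Final wavelength:
λ₂ = 82.9407 + 4.2575 = 87.1982 pm

Total shift: Δλ_total = 0.5407 + 4.2575 = 4.7982 pm

(Intermediate values are shown rounded; full precision is carried through to the final answer.)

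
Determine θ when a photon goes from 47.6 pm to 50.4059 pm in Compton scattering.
99.00°

First find the wavelength shift:
Δλ = λ' - λ = 50.4059 - 47.6 = 2.8059 pm

Using Δλ = λ_C(1 - cos θ), with λ_C = h/(m_e·c) ≈ 2.42631024 pm:
cos θ = 1 - Δλ/λ_C
cos θ = 1 - 2.8059/2.42631024
cos θ = -0.156447

θ = arccos(-0.156447)
θ = 99.00°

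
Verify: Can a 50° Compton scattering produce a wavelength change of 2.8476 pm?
No, inconsistent

Calculate the expected shift for θ = 50°:

Δλ_expected = λ_C(1 - cos(50°))
Δλ_expected = 2.4263 × (1 - cos(50°))
Δλ_expected = 2.4263 × 0.3572
Δλ_expected = 0.8667 pm

Given shift: 2.8476 pm
Expected shift: 0.8667 pm
Difference: 1.9809 pm

The values do not match. The given shift corresponds to θ ≈ 100.0°, not 50°.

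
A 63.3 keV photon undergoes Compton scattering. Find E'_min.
50.7313 keV (at θ = 180°)

The scattered photon has minimum energy when its wavelength is maximum, i.e., when the Compton shift Δλ = λ_C(1 − cos θ) is maximum. This occurs at θ = 180° (backscattering), giving Δλ_max = 2λ_C = 4.8526 pm.

Initial wavelength: λ₀ = hc/E₀ = 19.5868 pm
Maximum final wavelength: λ'_max = λ₀ + 2λ_C = 19.5868 + 4.8526 = 24.4394 pm
Minimum final energy: E'_min = hc/λ'_max = 50.7313 keV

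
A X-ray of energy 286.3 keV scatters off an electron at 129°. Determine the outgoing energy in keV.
149.6706 keV

First convert energy to wavelength:
λ = hc/E, with hc ≈ 1239.842 keV·pm (i.e. 1239.842 eV·nm)

For E = 286.3 keV = 286300 eV:
λ = 1239.842 keV·pm / 286.3 keV
λ = 4.3306 pm

Calculate the Compton shift:
Δλ = λ_C(1 - cos(129°)) = 2.4263 × 1.6293
Δλ = 3.9532 pm

Final wavelength:
λ' = 4.3306 + 3.9532 = 8.2838 pm

Final energy:
E' = hc/λ' = 1239.842 / 8.2838 = 149.6706 keV

(Intermediate values are shown rounded; full precision is carried through to the final answer.)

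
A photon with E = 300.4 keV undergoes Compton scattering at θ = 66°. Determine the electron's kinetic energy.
77.6770 keV

By energy conservation: K_e = E_initial - E_final

First find the scattered photon energy:
Initial wavelength: λ = hc/E = 4.1273 pm
Compton shift: Δλ = λ_C(1 - cos(66°)) = 1.4394 pm
Final wavelength: λ' = 4.1273 + 1.4394 = 5.5667 pm
Final photon energy: E' = hc/λ' = 222.7230 keV

Electron kinetic energy:
K_e = E - E' = 300.4000 - 222.7230 = 77.6770 keV

(Intermediate values are shown rounded; full precision is carried through to the final answer.)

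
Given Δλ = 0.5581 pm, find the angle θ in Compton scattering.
39.65°

From the Compton formula Δλ = λ_C(1 - cos θ), we can solve for θ:

cos θ = 1 - Δλ/λ_C

Given:
- Δλ = 0.5581 pm
- λ_C = h/(m_e·c) ≈ 2.42631024 pm

cos θ = 1 - 0.5581/2.42631024
cos θ = 1 - 0.230020
cos θ = 0.769980

θ = arccos(0.769980)
θ = 39.65°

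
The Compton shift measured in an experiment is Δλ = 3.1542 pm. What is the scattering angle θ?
107.46°

From the Compton formula Δλ = λ_C(1 - cos θ), we can solve for θ:

cos θ = 1 - Δλ/λ_C

Given:
- Δλ = 3.1542 pm
- λ_C = h/(m_e·c) ≈ 2.42631024 pm

cos θ = 1 - 3.1542/2.42631024
cos θ = 1 - 1.299999
cos θ = -0.299999

θ = arccos(-0.299999)
θ = 107.46°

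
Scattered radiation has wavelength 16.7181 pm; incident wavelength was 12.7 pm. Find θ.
131.00°

First find the wavelength shift:
Δλ = λ' - λ = 16.7181 - 12.7 = 4.0181 pm

Using Δλ = λ_C(1 - cos θ), with λ_C = h/(m_e·c) ≈ 2.42631024 pm:
cos θ = 1 - Δλ/λ_C
cos θ = 1 - 4.0181/2.42631024
cos θ = -0.656054

θ = arccos(-0.656054)
θ = 131.00°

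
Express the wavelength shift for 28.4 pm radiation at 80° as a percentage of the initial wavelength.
7.0598%

Calculate the Compton shift:
Δλ = λ_C(1 - cos(80°))
Δλ = 2.4263 × (1 - cos(80°))
Δλ = 2.4263 × 0.8264
Δλ = 2.0050 pm

Percentage change:
(Δλ/λ₀) × 100 = (2.0050/28.4) × 100
= 7.0598%

(Intermediate values are shown rounded; full precision is carried through to the final answer.)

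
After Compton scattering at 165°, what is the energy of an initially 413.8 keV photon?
159.6463 keV

First convert energy to wavelength:
λ = hc/E, with hc ≈ 1239.842 keV·pm (i.e. 1239.842 eV·nm)

For E = 413.8 keV = 413800 eV:
λ = 1239.842 keV·pm / 413.8 keV
λ = 2.9962 pm

Calculate the Compton shift:
Δλ = λ_C(1 - cos(165°)) = 2.4263 × 1.9659
Δλ = 4.7699 pm

Final wavelength:
λ' = 2.9962 + 4.7699 = 7.7662 pm

Final energy:
E' = hc/λ' = 1239.842 / 7.7662 = 159.6463 keV

(Intermediate values are shown rounded; full precision is carried through to the final answer.)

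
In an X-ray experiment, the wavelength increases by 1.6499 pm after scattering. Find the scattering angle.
71.34°

From the Compton formula Δλ = λ_C(1 - cos θ), we can solve for θ:

cos θ = 1 - Δλ/λ_C

Given:
- Δλ = 1.6499 pm
- λ_C = h/(m_e·c) ≈ 2.42631024 pm

cos θ = 1 - 1.6499/2.42631024
cos θ = 1 - 0.680004
cos θ = 0.319996

θ = arccos(0.319996)
θ = 71.34°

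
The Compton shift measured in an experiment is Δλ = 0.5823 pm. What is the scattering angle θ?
40.54°

From the Compton formula Δλ = λ_C(1 - cos θ), we can solve for θ:

cos θ = 1 - Δλ/λ_C

Given:
- Δλ = 0.5823 pm
- λ_C = h/(m_e·c) ≈ 2.42631024 pm

cos θ = 1 - 0.5823/2.42631024
cos θ = 1 - 0.239994
cos θ = 0.760006

θ = arccos(0.760006)
θ = 40.54°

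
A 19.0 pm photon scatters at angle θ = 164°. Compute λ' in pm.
23.7586 pm

Using the Compton scattering formula:
λ' = λ + Δλ = λ + λ_C(1 - cos θ)

Given:
- Initial wavelength λ = 19.0 pm
- Scattering angle θ = 164°
- Compton wavelength λ_C ≈ 2.4263 pm

Calculate the shift:
Δλ = 2.4263 × (1 - cos(164°))
Δλ = 2.4263 × 1.9613
Δλ = 4.7586 pm

Final wavelength:
λ' = 19.0 + 4.7586 = 23.7586 pm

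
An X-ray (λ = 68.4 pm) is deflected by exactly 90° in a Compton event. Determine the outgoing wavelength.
70.8263 pm

Using the Compton formula: λ' = λ + λ_C(1 − cos θ)

For θ = 90°, cos θ = 0 (exact) = 0.0000, so:
1 − cos 90° = 1 − (0) = 1.0000

Δλ = λ_C × 1.0000 = 2.4263 × 1.0000 = 2.4263 pm

λ' = 68.4 + 2.4263 = 70.8263 pm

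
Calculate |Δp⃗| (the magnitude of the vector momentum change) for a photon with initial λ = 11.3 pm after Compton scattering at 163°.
9.8866e-23 kg·m/s

Photon momentum magnitude is p = h/λ.

Initial momentum:
p₀ = h/λ = 6.6261e-34/1.1300e-11 = 5.8638e-23 kg·m/s

After scattering:
λ' = λ + Δλ = 11.3 + 4.7466 = 16.0466 pm
p' = h/λ' = 6.6261e-34/1.6047e-11 = 4.1293e-23 kg·m/s

Momentum is a vector; the scattered photon's direction makes angle θ = 163° with the incident direction. The magnitude of the vector change Δp⃗ = p⃗₀ − p⃗' is found from the law of cosines:
|Δp⃗|² = p₀² + p'² − 2p₀p'cos θ
|Δp⃗|² = (5.8638e-23)² + (4.1293e-23)² − 2·5.8638e-23·4.1293e-23·cos(163°)
|Δp⃗| = 9.8866e-23 kg·m/s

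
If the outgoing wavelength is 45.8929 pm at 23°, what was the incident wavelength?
45.7000 pm

From λ' = λ + Δλ, we have λ = λ' - Δλ

First calculate the Compton shift:
Δλ = λ_C(1 - cos θ)
Δλ = 2.4263 × (1 - cos(23°))
Δλ = 2.4263 × 0.0795
Δλ = 0.1929 pm

Initial wavelength:
λ = λ' - Δλ
λ = 45.8929 - 0.1929
λ = 45.7000 pm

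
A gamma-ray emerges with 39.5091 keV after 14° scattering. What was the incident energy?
39.6000 keV

Convert final energy to wavelength (hc ≈ 1239.842 keV·pm):
λ' = hc/E' = 1239.842 / 39.5091 = 31.3812 pm

Calculate the Compton shift:
Δλ = λ_C(1 - cos(14°))
Δλ = 2.4263 × (1 - cos(14°))
Δλ = 0.0721 pm

Initial wavelength:
λ = λ' - Δλ = 31.3812 - 0.0721 = 31.3091 pm

Initial energy:
E = hc/λ = 1239.842 / 31.3091 = 39.6000 keV

(Intermediate values are shown rounded; full precision is carried through to the final answer.)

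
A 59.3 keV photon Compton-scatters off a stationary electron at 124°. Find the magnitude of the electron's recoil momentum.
5.1727e-23 kg·m/s

The electron is initially at rest, so by conservation of momentum:
p⃗_e = p⃗₀ − p⃗'  (incident photon momentum minus scattered photon momentum)

Photon momentum magnitudes (p = h/λ = E/c):
λ₀ = hc/E₀ = 20.9080 pm → p₀ = h/λ₀ = 3.1692e-23 kg·m/s
Δλ = λ_C(1 − cos 124°) = 3.7831 pm
λ' = 24.6910 pm → p' = h/λ' = 2.6836e-23 kg·m/s

The scattered photon makes angle θ = 124° with the incident direction, so by the law of cosines:
|p⃗_e|² = p₀² + p'² − 2p₀p'cos θ
|p⃗_e|² = (3.1692e-23)² + (2.6836e-23)² − 2·3.1692e-23·2.6836e-23·cos(124°)
|p⃗_e| = 5.1727e-23 kg·m/s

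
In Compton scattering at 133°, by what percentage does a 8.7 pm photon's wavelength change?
46.9086%

Calculate the Compton shift:
Δλ = λ_C(1 - cos(133°))
Δλ = 2.4263 × (1 - cos(133°))
Δλ = 2.4263 × 1.6820
Δλ = 4.0810 pm

Percentage change:
(Δλ/λ₀) × 100 = (4.0810/8.7) × 100
= 46.9086%

(Intermediate values are shown rounded; full precision is carried through to the final answer.)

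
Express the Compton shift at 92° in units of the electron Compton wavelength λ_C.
1.0349 λ_C

The Compton shift formula is:
Δλ = λ_C(1 - cos θ)

Dividing both sides by λ_C:
Δλ/λ_C = 1 - cos θ

For θ = 92°:
Δλ/λ_C = 1 - cos(92°)
Δλ/λ_C = 1 - -0.0349
Δλ/λ_C = 1.0349

This means the shift is 1.0349 × λ_C = 2.5110 pm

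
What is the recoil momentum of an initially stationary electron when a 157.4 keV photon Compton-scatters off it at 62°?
8.1198e-23 kg·m/s

The electron is initially at rest, so by conservation of momentum:
p⃗_e = p⃗₀ − p⃗'  (incident photon momentum minus scattered photon momentum)

Photon momentum magnitudes (p = h/λ = E/c):
λ₀ = hc/E₀ = 7.8770 pm → p₀ = h/λ₀ = 8.4119e-23 kg·m/s
Δλ = λ_C(1 − cos 62°) = 1.2872 pm
λ' = 9.1642 pm → p' = h/λ' = 7.2304e-23 kg·m/s

The scattered photon makes angle θ = 62° with the incident direction, so by the law of cosines:
|p⃗_e|² = p₀² + p'² − 2p₀p'cos θ
|p⃗_e|² = (8.4119e-23)² + (7.2304e-23)² − 2·8.4119e-23·7.2304e-23·cos(62°)
|p⃗_e| = 8.1198e-23 kg·m/s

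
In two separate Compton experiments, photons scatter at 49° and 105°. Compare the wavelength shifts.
105° produces the larger shift by a factor of 3.660

Calculate both shifts using Δλ = λ_C(1 - cos θ):

For θ₁ = 49°:
Δλ₁ = 2.4263 × (1 - cos(49°))
Δλ₁ = 2.4263 × 0.3439
Δλ₁ = 0.8345 pm

For θ₂ = 105°:
Δλ₂ = 2.4263 × (1 - cos(105°))
Δλ₂ = 2.4263 × 1.2588
Δλ₂ = 3.0543 pm

The 105° angle produces the larger shift.
Ratio: 3.0543/0.8345 = 3.660

(Intermediate values are shown rounded; full precision is carried through to the final answer.)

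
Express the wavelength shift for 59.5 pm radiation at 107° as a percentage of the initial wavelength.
5.2701%

Calculate the Compton shift:
Δλ = λ_C(1 - cos(107°))
Δλ = 2.4263 × (1 - cos(107°))
Δλ = 2.4263 × 1.2924
Δλ = 3.1357 pm

Percentage change:
(Δλ/λ₀) × 100 = (3.1357/59.5) × 100
= 5.2701%

(Intermediate values are shown rounded; full precision is carried through to the final answer.)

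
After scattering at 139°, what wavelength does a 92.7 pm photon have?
96.9575 pm

Using the Compton scattering formula:
λ' = λ + Δλ = λ + λ_C(1 - cos θ)

Given:
- Initial wavelength λ = 92.7 pm
- Scattering angle θ = 139°
- Compton wavelength λ_C ≈ 2.4263 pm

Calculate the shift:
Δλ = 2.4263 × (1 - cos(139°))
Δλ = 2.4263 × 1.7547
Δλ = 4.2575 pm

Final wavelength:
λ' = 92.7 + 4.2575 = 96.9575 pm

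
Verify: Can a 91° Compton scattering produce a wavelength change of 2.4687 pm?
Yes, consistent

Calculate the expected shift for θ = 91°:

Δλ_expected = λ_C(1 - cos(91°))
Δλ_expected = 2.4263 × (1 - cos(91°))
Δλ_expected = 2.4263 × 1.0175
Δλ_expected = 2.4687 pm

Given shift: 2.4687 pm
Expected shift: 2.4687 pm
Difference: 0.0000 pm

The values match. This is consistent with Compton scattering at the stated angle.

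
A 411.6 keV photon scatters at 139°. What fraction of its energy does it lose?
0.5856 (or 58.56%)

Calculate initial and final photon energies:

Initial: E₀ = 411.6 keV → λ₀ = 3.0122 pm
Compton shift: Δλ = 4.2575 pm
Final wavelength: λ' = 7.2697 pm
Final energy: E' = 170.5488 keV

Fractional energy loss:
(E₀ - E')/E₀ = (411.6000 - 170.5488)/411.6000
= 241.0512/411.6000
= 0.5856
= 58.56%

(Intermediate values are shown rounded; full precision is carried through to the final answer.)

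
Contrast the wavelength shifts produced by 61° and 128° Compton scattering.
128° produces the larger shift by a factor of 3.136

Calculate both shifts using Δλ = λ_C(1 - cos θ):

For θ₁ = 61°:
Δλ₁ = 2.4263 × (1 - cos(61°))
Δλ₁ = 2.4263 × 0.5152
Δλ₁ = 1.2500 pm

For θ₂ = 128°:
Δλ₂ = 2.4263 × (1 - cos(128°))
Δλ₂ = 2.4263 × 1.6157
Δλ₂ = 3.9201 pm

The 128° angle produces the larger shift.
Ratio: 3.9201/1.2500 = 3.136

(Intermediate values are shown rounded; full precision is carried through to the final answer.)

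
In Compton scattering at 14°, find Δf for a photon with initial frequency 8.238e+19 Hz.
1.600e+18 Hz (decrease)

Convert frequency to wavelength (c = 299792458 m/s):
λ₀ = c/f₀ = 299792458/8.238e+19 = 3.6391413e-12 m = 3.6391 pm

Calculate Compton shift:
Δλ = λ_C(1 - cos(14°)) = 0.0721 pm

Final wavelength:
λ' = λ₀ + Δλ = 3.6391 + 0.0721 = 3.7112 pm

Final frequency:
f' = c/λ' = 299792458/3.7112131e-12 = 8.0780180e+19 Hz

Frequency shift (decrease):
Δf = f₀ - f' = 8.238e+19 - 8.0780180e+19 = 1.600e+18 Hz

(Intermediate values are shown rounded; full precision is carried through to the final answer.)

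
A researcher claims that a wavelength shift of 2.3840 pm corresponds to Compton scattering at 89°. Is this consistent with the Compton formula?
Yes, consistent

Calculate the expected shift for θ = 89°:

Δλ_expected = λ_C(1 - cos(89°))
Δλ_expected = 2.4263 × (1 - cos(89°))
Δλ_expected = 2.4263 × 0.9825
Δλ_expected = 2.3840 pm

Given shift: 2.3840 pm
Expected shift: 2.3840 pm
Difference: 0.0000 pm

The values match. This is consistent with Compton scattering at the stated angle.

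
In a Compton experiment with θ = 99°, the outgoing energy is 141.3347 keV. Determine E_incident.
207.8001 keV

Convert final energy to wavelength (hc ≈ 1239.842 keV·pm):
λ' = hc/E' = 1239.842 / 141.3347 = 8.7724 pm

Calculate the Compton shift:
Δλ = λ_C(1 - cos(99°))
Δλ = 2.4263 × (1 - cos(99°))
Δλ = 2.8059 pm

Initial wavelength:
λ = λ' - Δλ = 8.7724 - 2.8059 = 5.9665 pm

Initial energy:
E = hc/λ = 1239.842 / 5.9665 = 207.8001 keV

(Intermediate values are shown rounded; full precision is carried through to the final answer.)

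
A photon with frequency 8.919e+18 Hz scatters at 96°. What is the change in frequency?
6.586e+17 Hz (decrease)

Convert frequency to wavelength (c = 299792458 m/s):
λ₀ = c/f₀ = 299792458/8.919e+18 = 3.3612788e-11 m = 33.6128 pm

Calculate Compton shift:
Δλ = λ_C(1 - cos(96°)) = 2.6799 pm

Final wavelength:
λ' = λ₀ + Δλ = 33.6128 + 2.6799 = 36.2927 pm

Final frequency:
f' = c/λ' = 299792458/3.6292717e-11 = 8.2604027e+18 Hz

Frequency shift (decrease):
Δf = f₀ - f' = 8.919e+18 - 8.2604027e+18 = 6.586e+17 Hz

(Intermediate values are shown rounded; full precision is carried through to the final answer.)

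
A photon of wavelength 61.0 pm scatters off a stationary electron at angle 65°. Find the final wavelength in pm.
62.4009 pm

Using the Compton scattering formula:
λ' = λ + Δλ = λ + λ_C(1 - cos θ)

Given:
- Initial wavelength λ = 61.0 pm
- Scattering angle θ = 65°
- Compton wavelength λ_C ≈ 2.4263 pm

Calculate the shift:
Δλ = 2.4263 × (1 - cos(65°))
Δλ = 2.4263 × 0.5774
Δλ = 1.4009 pm

Final wavelength:
λ' = 61.0 + 1.4009 = 62.4009 pm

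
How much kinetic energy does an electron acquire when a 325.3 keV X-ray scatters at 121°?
159.7081 keV

By energy conservation: K_e = E_initial - E_final

First find the scattered photon energy:
Initial wavelength: λ = hc/E = 3.8114 pm
Compton shift: Δλ = λ_C(1 - cos(121°)) = 3.6760 pm
Final wavelength: λ' = 3.8114 + 3.6760 = 7.4873 pm
Final photon energy: E' = hc/λ' = 165.5919 keV

Electron kinetic energy:
K_e = E - E' = 325.3000 - 165.5919 = 159.7081 keV

(Intermediate values are shown rounded; full precision is carried through to the final answer.)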